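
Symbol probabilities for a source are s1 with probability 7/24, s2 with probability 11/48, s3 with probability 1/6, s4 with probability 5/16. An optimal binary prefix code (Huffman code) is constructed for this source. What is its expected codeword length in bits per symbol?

Repeatedly combine the two least-probable nodes; the expected code length is the sum of the merged weights.
merge 1/6 + 11/48 → 19/48
merge 7/24 + 5/16 → 29/48
merge 19/48 + 29/48 → 1
L = 19/48 + 29/48 + 1 = 2 bits/symbol.

2 bits/symbol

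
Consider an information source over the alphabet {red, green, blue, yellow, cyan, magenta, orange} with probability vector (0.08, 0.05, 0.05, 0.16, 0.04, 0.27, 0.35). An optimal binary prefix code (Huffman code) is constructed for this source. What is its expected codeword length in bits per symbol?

2.44 bits/symbol

Repeatedly combine the two least-probable nodes; the expected code length is the sum of the merged weights.
merge 1/25 + 1/20 → 9/100
merge 1/20 + 2/25 → 13/100
merge 9/100 + 13/100 → 11/50
merge 4/25 + 11/50 → 19/50
merge 27/100 + 7/20 → 31/50
merge 19/50 + 31/50 → 1
L = 9/100 + 13/100 + 11/50 + 19/50 + 31/50 + 1 = 61/25 = 2.44 bits/symbol.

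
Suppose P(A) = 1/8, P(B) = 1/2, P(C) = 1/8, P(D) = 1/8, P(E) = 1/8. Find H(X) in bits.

2 bits

Each probability is a power of 1/2, so log₂(1/p) is an integer.
H = Σ p·log₂(1/p) = 1/8·3 + 1/2·1 + 1/8·3 + 1/8·3 + 1/8·3 = 2 bits.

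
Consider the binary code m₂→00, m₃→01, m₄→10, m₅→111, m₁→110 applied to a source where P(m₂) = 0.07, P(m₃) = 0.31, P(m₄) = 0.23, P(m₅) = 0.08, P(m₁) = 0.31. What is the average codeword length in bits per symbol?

2.39 bits/symbol

L̄ = Σ pᵢ·ℓᵢ = 0.07·2 + 0.31·2 + 0.23·2 + 0.08·3 + 0.31·3 = 2.39 bits/symbol.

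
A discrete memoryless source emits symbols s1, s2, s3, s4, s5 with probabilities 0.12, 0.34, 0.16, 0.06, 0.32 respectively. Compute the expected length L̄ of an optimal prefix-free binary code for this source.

2.18 bits/symbol

Repeatedly combine the two least-probable nodes; the expected code length is the sum of the merged weights.
merge 3/50 + 3/25 → 9/50
merge 4/25 + 9/50 → 17/50
merge 8/25 + 17/50 → 33/50
merge 17/50 + 33/50 → 1
L = 9/50 + 17/50 + 33/50 + 1 = 109/50 = 2.18 bits/symbol.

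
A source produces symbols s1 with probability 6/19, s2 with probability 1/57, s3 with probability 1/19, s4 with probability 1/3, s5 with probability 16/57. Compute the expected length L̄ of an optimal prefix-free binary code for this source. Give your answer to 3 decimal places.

Repeatedly combine the two least-probable nodes; the expected code length is the sum of the merged weights.
merge 1/57 + 1/19 → 4/57
merge 4/57 + 16/57 → 20/57
merge 6/19 + 1/3 → 37/57
merge 20/57 + 37/57 → 1
L = 4/57 + 20/57 + 37/57 + 1 = 118/57 ≈ 2.070 bits/symbol.

2.070 bits/symbol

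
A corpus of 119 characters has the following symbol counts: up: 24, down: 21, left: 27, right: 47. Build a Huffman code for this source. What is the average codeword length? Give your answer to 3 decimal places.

Probabilities are the counts divided by 119.
Repeatedly combine the two least-probable nodes; the expected code length is the sum of the merged weights.
merge 3/17 + 24/119 → 45/119
merge 27/119 + 45/119 → 72/119
merge 47/119 + 72/119 → 1
L = 45/119 + 72/119 + 1 = 236/119 ≈ 1.983 bits/symbol.

1.983 bits/symbol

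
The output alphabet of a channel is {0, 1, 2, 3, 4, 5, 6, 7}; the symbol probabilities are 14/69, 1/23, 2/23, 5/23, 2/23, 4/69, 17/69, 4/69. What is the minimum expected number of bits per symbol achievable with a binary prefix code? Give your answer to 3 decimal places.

2.768 bits/symbol

Repeatedly combine the two least-probable nodes; the expected code length is the sum of the merged weights.
merge 1/23 + 4/69 → 7/69
merge 4/69 + 2/23 → 10/69
merge 2/23 + 7/69 → 13/69
merge 10/69 + 13/69 → 1/3
merge 14/69 + 5/23 → 29/69
merge 17/69 + 1/3 → 40/69
merge 29/69 + 40/69 → 1
L = 7/69 + 10/69 + 13/69 + 1/3 + 29/69 + 40/69 + 1 = 191/69 ≈ 2.768 bits/symbol.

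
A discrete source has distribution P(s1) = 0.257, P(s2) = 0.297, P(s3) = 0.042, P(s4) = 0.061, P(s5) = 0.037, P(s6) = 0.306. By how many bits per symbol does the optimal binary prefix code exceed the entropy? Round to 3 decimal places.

Entropy H = −Σ p log₂ p ≈ 2.1609 bits.
Huffman merges: 37/1000+21/500→79/1000; 61/1000+79/1000→7/50; 7/50+257/1000→397/1000; 297/1000+153/500→603/1000; 397/1000+603/1000→1. L = 2219/1000 ≈ 2.2190.
L − H = 2.2190 − 2.1609 = 0.058 bits.

0.058 bits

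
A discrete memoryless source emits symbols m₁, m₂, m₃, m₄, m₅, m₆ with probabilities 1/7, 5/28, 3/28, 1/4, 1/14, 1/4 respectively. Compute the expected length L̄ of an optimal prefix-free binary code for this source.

Repeatedly combine the two least-probable nodes; the expected code length is the sum of the merged weights.
merge 1/14 + 3/28 → 5/28
merge 1/7 + 5/28 → 9/28
merge 5/28 + 1/4 → 3/7
merge 1/4 + 9/28 → 4/7
merge 3/7 + 4/7 → 1
L = 5/28 + 9/28 + 3/7 + 4/7 + 1 = 5/2 = 2.5 bits/symbol.

2.5 bits/symbol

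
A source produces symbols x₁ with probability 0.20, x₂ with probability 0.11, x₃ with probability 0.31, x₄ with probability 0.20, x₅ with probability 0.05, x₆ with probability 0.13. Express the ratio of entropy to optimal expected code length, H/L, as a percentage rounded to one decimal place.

Entropy H = −Σ p log₂ p ≈ 2.4016 bits.
Huffman merges: 1/20+11/100→4/25; 13/100+4/25→29/100; 1/5+1/5→2/5; 29/100+31/100→3/5; 2/5+3/5→1. L = 49/20 ≈ 2.4500.
Efficiency = H/L = 2.4016/2.4500 = 98.0%.

98.0%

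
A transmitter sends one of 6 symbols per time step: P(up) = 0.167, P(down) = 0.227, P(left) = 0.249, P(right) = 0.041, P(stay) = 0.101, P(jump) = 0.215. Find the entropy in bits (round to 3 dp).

2.416 bits

H = −Σ pᵢ log₂ pᵢ.
−0.167·log₂(0.167) = 0.4312
−0.227·log₂(0.227) = 0.4856
−0.249·log₂(0.249) = 0.4994
−0.041·log₂(0.041) = 0.1889
−0.101·log₂(0.101) = 0.3341
−0.215·log₂(0.215) = 0.4768
Sum ≈ 2.4160 → 2.416 bits.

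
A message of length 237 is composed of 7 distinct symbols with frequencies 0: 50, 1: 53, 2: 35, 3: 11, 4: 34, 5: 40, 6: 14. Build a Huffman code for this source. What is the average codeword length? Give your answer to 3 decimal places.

2.671 bits/symbol

Probabilities are the counts divided by 237.
Repeatedly combine the two least-probable nodes; the expected code length is the sum of the merged weights.
merge 11/237 + 14/237 → 25/237
merge 25/237 + 34/237 → 59/237
merge 35/237 + 40/237 → 25/79
merge 50/237 + 53/237 → 103/237
merge 59/237 + 25/79 → 134/237
merge 103/237 + 134/237 → 1
L = 25/237 + 59/237 + 25/79 + 103/237 + 134/237 + 1 = 211/79 ≈ 2.671 bits/symbol.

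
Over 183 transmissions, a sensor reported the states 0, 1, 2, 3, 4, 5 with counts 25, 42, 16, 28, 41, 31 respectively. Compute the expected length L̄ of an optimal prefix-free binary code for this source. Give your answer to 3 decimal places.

2.546 bits/symbol

Probabilities are the counts divided by 183.
Repeatedly combine the two least-probable nodes; the expected code length is the sum of the merged weights.
merge 16/183 + 25/183 → 41/183
merge 28/183 + 31/183 → 59/183
merge 41/183 + 41/183 → 82/183
merge 14/61 + 59/183 → 101/183
merge 82/183 + 101/183 → 1
L = 41/183 + 59/183 + 82/183 + 101/183 + 1 = 466/183 ≈ 2.546 bits/symbol.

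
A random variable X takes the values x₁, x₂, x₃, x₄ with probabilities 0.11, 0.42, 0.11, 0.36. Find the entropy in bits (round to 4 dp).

H = −Σ pᵢ log₂ pᵢ.
−0.11·log₂(0.11) = 0.3503
−0.42·log₂(0.42) = 0.5256
−0.11·log₂(0.11) = 0.3503
−0.36·log₂(0.36) = 0.5306
Sum ≈ 1.7568 → 1.7568 bits.

1.7568 bits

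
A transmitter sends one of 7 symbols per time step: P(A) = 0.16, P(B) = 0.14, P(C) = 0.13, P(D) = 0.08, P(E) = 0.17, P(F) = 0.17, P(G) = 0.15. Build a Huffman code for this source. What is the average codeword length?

Repeatedly combine the two least-probable nodes; the expected code length is the sum of the merged weights.
merge 2/25 + 13/100 → 21/100
merge 7/50 + 3/20 → 29/100
merge 4/25 + 17/100 → 33/100
merge 17/100 + 21/100 → 19/50
merge 29/100 + 33/100 → 31/50
merge 19/50 + 31/50 → 1
L = 21/100 + 29/100 + 33/100 + 19/50 + 31/50 + 1 = 283/100 = 2.83 bits/symbol.

2.83 bits/symbol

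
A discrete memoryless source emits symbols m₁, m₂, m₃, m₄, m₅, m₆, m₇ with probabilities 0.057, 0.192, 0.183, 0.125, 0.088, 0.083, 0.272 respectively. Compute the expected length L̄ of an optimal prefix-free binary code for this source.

Repeatedly combine the two least-probable nodes; the expected code length is the sum of the merged weights.
merge 57/1000 + 83/1000 → 7/50
merge 11/125 + 1/8 → 213/1000
merge 7/50 + 183/1000 → 323/1000
merge 24/125 + 213/1000 → 81/200
merge 34/125 + 323/1000 → 119/200
merge 81/200 + 119/200 → 1
L = 7/50 + 213/1000 + 323/1000 + 81/200 + 119/200 + 1 = 669/250 = 2.676 bits/symbol.

2.676 bits/symbol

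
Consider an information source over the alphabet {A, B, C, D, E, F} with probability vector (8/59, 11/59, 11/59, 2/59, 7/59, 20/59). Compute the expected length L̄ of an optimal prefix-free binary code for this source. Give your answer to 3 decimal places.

2.441 bits/symbol

Repeatedly combine the two least-probable nodes; the expected code length is the sum of the merged weights.
merge 2/59 + 7/59 → 9/59
merge 8/59 + 9/59 → 17/59
merge 11/59 + 11/59 → 22/59
merge 17/59 + 20/59 → 37/59
merge 22/59 + 37/59 → 1
L = 9/59 + 17/59 + 22/59 + 37/59 + 1 = 144/59 ≈ 2.441 bits/symbol.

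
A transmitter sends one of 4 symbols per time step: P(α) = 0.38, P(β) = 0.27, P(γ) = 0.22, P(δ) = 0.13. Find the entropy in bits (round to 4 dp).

H = −Σ pᵢ log₂ pᵢ.
−0.38·log₂(0.38) = 0.5305
−0.27·log₂(0.27) = 0.5100
−0.22·log₂(0.22) = 0.4806
−0.13·log₂(0.13) = 0.3826
Sum ≈ 1.9037 → 1.9037 bits.

1.9037 bits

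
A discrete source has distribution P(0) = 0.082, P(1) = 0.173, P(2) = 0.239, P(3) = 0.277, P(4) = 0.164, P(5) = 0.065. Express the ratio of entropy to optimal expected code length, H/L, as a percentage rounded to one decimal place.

98.6%

Entropy H = −Σ p log₂ p ≈ 2.4244 bits.
Huffman merges: 13/200+41/500→147/1000; 147/1000+41/250→311/1000; 173/1000+239/1000→103/250; 277/1000+311/1000→147/250; 103/250+147/250→1. L = 1229/500 ≈ 2.4580.
Efficiency = H/L = 2.4244/2.4580 = 98.6%.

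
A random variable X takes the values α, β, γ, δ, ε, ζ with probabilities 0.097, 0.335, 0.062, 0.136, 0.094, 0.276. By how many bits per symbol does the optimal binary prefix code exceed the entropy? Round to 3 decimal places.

0.061 bits

Entropy H = −Σ p log₂ p ≈ 2.3285 bits.
Huffman merges: 31/500+47/500→39/250; 97/1000+17/125→233/1000; 39/250+233/1000→389/1000; 69/250+67/200→611/1000; 389/1000+611/1000→1. L = 2389/1000 ≈ 2.3890.
L − H = 2.3890 − 2.3285 = 0.061 bits.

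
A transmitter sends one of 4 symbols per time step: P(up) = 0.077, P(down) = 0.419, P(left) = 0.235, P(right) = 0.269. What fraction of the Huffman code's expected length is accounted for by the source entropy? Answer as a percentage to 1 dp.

95.7%

Entropy H = −Σ p log₂ p ≈ 1.8112 bits.
Huffman merges: 77/1000+47/200→39/125; 269/1000+39/125→581/1000; 419/1000+581/1000→1. L = 1893/1000 ≈ 1.8930.
Efficiency = H/L = 1.8112/1.8930 = 95.7%.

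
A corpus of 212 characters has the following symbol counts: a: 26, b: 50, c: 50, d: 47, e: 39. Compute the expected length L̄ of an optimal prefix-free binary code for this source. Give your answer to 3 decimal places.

2.307 bits/symbol

Probabilities are the counts divided by 212.
Repeatedly combine the two least-probable nodes; the expected code length is the sum of the merged weights.
merge 13/106 + 39/212 → 65/212
merge 47/212 + 25/106 → 97/212
merge 25/106 + 65/212 → 115/212
merge 97/212 + 115/212 → 1
L = 65/212 + 97/212 + 115/212 + 1 = 489/212 ≈ 2.307 bits/symbol.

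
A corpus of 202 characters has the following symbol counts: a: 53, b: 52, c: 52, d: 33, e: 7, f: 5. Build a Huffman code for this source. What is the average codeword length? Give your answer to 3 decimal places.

Probabilities are the counts divided by 202.
Repeatedly combine the two least-probable nodes; the expected code length is the sum of the merged weights.
merge 5/202 + 7/202 → 6/101
merge 6/101 + 33/202 → 45/202
merge 45/202 + 26/101 → 97/202
merge 26/101 + 53/202 → 105/202
merge 97/202 + 105/202 → 1
L = 6/101 + 45/202 + 97/202 + 105/202 + 1 = 461/202 ≈ 2.282 bits/symbol.

2.282 bits/symbol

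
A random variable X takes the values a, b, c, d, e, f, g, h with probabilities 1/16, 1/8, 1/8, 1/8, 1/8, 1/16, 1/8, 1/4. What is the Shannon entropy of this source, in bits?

2.875 bits

Each probability is a power of 1/2, so log₂(1/p) is an integer.
H = Σ p·log₂(1/p) = 1/16·4 + 1/8·3 + 1/8·3 + 1/8·3 + 1/8·3 + 1/16·4 + 1/8·3 + 1/4·2 = 2.875 bits.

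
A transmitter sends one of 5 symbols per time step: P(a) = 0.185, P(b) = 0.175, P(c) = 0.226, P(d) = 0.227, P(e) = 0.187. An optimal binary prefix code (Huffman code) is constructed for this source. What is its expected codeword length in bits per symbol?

Repeatedly combine the two least-probable nodes; the expected code length is the sum of the merged weights.
merge 7/40 + 37/200 → 9/25
merge 187/1000 + 113/500 → 413/1000
merge 227/1000 + 9/25 → 587/1000
merge 413/1000 + 587/1000 → 1
L = 9/25 + 413/1000 + 587/1000 + 1 = 59/25 = 2.36 bits/symbol.

2.36 bits/symbol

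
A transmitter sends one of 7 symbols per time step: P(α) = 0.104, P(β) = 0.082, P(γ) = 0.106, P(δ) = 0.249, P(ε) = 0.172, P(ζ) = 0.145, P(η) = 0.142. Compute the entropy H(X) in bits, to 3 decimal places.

H = −Σ pᵢ log₂ pᵢ.
−0.104·log₂(0.104) = 0.3396
−0.082·log₂(0.082) = 0.2959
−0.106·log₂(0.106) = 0.3432
−0.249·log₂(0.249) = 0.4994
−0.172·log₂(0.172) = 0.4368
−0.145·log₂(0.145) = 0.4040
−0.142·log₂(0.142) = 0.3999
Sum ≈ 2.7188 → 2.719 bits.

2.719 bits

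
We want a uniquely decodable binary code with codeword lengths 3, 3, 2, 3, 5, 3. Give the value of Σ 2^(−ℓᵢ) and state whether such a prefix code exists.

With common denominator 2^5 = 32: Σ 2^(−ℓᵢ) = 4/32 + 4/32 + 8/32 + 4/32 + 1/32 + 4/32 = 25/32 = 0.78125.
Kraft's inequality requires Σ ≤ 1; here Σ = 0.78125 ≤ 1, so such a prefix code exists.

0.78125; yes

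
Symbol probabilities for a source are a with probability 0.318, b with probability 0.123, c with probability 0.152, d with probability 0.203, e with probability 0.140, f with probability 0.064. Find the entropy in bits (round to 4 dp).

H = −Σ pᵢ log₂ pᵢ.
−0.318·log₂(0.318) = 0.5256
−0.123·log₂(0.123) = 0.3719
−0.152·log₂(0.152) = 0.4131
−0.203·log₂(0.203) = 0.4670
−0.140·log₂(0.140) = 0.3971
−0.064·log₂(0.064) = 0.2538
Sum ≈ 2.4285 → 2.4285 bits.

2.4285 bits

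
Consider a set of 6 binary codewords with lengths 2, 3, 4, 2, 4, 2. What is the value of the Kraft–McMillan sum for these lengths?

1

With common denominator 2^4 = 16: Σ 2^(−ℓᵢ) = 4/16 + 2/16 + 1/16 + 4/16 + 1/16 + 4/16 = 16/16 = 1.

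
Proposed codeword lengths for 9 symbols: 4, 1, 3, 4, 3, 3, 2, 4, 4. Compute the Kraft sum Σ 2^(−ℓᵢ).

With common denominator 2^4 = 16: Σ 2^(−ℓᵢ) = 1/16 + 8/16 + 2/16 + 1/16 + 2/16 + 2/16 + 4/16 + 1/16 + 1/16 = 22/16 = 1.375.

1.375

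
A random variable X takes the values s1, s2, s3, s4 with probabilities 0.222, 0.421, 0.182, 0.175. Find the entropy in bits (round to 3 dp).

1.895 bits

H = −Σ pᵢ log₂ pᵢ.
−0.222·log₂(0.222) = 0.4820
−0.421·log₂(0.421) = 0.5255
−0.182·log₂(0.182) = 0.4474
−0.175·log₂(0.175) = 0.4401
Sum ≈ 1.8949 → 1.895 bits.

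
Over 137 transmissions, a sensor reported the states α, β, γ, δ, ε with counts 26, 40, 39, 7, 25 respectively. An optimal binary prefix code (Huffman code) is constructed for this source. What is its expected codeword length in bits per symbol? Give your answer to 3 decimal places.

Probabilities are the counts divided by 137.
Repeatedly combine the two least-probable nodes; the expected code length is the sum of the merged weights.
merge 7/137 + 25/137 → 32/137
merge 26/137 + 32/137 → 58/137
merge 39/137 + 40/137 → 79/137
merge 58/137 + 79/137 → 1
L = 32/137 + 58/137 + 79/137 + 1 = 306/137 ≈ 2.234 bits/symbol.

2.234 bits/symbol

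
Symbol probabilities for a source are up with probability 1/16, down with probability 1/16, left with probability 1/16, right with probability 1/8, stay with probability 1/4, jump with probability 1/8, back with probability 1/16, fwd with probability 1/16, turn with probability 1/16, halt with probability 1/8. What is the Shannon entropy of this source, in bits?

Each probability is a power of 1/2, so log₂(1/p) is an integer.
H = Σ p·log₂(1/p) = 1/16·4 + 1/16·4 + 1/16·4 + 1/8·3 + 1/4·2 + 1/8·3 + 1/16·4 + 1/16·4 + 1/16·4 + 1/8·3 = 3.125 bits.

3.125 bits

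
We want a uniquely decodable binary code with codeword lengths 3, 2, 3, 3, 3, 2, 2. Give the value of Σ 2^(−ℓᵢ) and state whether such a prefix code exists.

1.25; no

With common denominator 2^3 = 8: Σ 2^(−ℓᵢ) = 1/8 + 2/8 + 1/8 + 1/8 + 1/8 + 2/8 + 2/8 = 10/8 = 1.25.
Kraft's inequality requires Σ ≤ 1; here Σ = 1.25 > 1, so no such prefix code exists.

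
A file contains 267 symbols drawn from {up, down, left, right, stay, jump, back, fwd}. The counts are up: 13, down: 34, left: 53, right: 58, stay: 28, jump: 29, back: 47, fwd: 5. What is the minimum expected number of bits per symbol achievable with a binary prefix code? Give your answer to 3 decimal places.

2.824 bits/symbol

Probabilities are the counts divided by 267.
Repeatedly combine the two least-probable nodes; the expected code length is the sum of the merged weights.
merge 5/267 + 13/267 → 6/89
merge 6/89 + 28/267 → 46/267
merge 29/267 + 34/267 → 21/89
merge 46/267 + 47/267 → 31/89
merge 53/267 + 58/267 → 37/89
merge 21/89 + 31/89 → 52/89
merge 37/89 + 52/89 → 1
L = 6/89 + 46/267 + 21/89 + 31/89 + 37/89 + 52/89 + 1 = 754/267 ≈ 2.824 bits/symbol.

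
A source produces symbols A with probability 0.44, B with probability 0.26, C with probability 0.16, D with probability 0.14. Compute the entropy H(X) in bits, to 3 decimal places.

H = −Σ pᵢ log₂ pᵢ.
−0.44·log₂(0.44) = 0.5211
−0.26·log₂(0.26) = 0.5053
−0.16·log₂(0.16) = 0.4230
−0.14·log₂(0.14) = 0.3971
Sum ≈ 1.8466 → 1.847 bits.

1.847 bits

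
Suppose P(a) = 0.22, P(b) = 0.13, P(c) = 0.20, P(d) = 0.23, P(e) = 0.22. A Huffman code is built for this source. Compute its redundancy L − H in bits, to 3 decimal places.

0.034 bits

Entropy H = −Σ p log₂ p ≈ 2.2958 bits.
Huffman merges: 13/100+1/5→33/100; 11/50+11/50→11/25; 23/100+33/100→14/25; 11/25+14/25→1. L = 233/100 ≈ 2.3300.
L − H = 2.3300 − 2.2958 = 0.034 bits.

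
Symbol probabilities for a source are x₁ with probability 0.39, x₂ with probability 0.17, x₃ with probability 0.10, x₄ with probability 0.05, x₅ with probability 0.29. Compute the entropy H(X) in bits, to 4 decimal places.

H = −Σ pᵢ log₂ pᵢ.
−0.39·log₂(0.39) = 0.5298
−0.17·log₂(0.17) = 0.4346
−0.10·log₂(0.10) = 0.3322
−0.05·log₂(0.05) = 0.2161
−0.29·log₂(0.29) = 0.5179
Sum ≈ 2.0306 → 2.0306 bits.

2.0306 bits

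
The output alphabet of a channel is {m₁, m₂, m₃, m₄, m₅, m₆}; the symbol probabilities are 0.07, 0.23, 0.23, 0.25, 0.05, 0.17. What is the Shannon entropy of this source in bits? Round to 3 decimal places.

2.395 bits

H = −Σ pᵢ log₂ pᵢ.
−0.07·log₂(0.07) = 0.2686
−0.23·log₂(0.23) = 0.4877
−0.23·log₂(0.23) = 0.4877
−0.25·log₂(0.25) = 0.5000
−0.05·log₂(0.05) = 0.2161
−0.17·log₂(0.17) = 0.4346
Sum ≈ 2.3946 → 2.395 bits.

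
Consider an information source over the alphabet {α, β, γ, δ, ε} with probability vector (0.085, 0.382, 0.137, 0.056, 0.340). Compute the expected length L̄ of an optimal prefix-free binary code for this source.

2.037 bits/symbol

Repeatedly combine the two least-probable nodes; the expected code length is the sum of the merged weights.
merge 7/125 + 17/200 → 141/1000
merge 137/1000 + 141/1000 → 139/500
merge 139/500 + 17/50 → 309/500
merge 191/500 + 309/500 → 1
L = 141/1000 + 139/500 + 309/500 + 1 = 2037/1000 = 2.037 bits/symbol.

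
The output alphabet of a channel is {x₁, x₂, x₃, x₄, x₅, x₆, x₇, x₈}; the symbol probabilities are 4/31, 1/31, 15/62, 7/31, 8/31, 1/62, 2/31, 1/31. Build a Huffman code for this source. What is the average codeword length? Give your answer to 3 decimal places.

Repeatedly combine the two least-probable nodes; the expected code length is the sum of the merged weights.
merge 1/62 + 1/31 → 3/62
merge 1/31 + 3/62 → 5/62
merge 2/31 + 5/62 → 9/62
merge 4/31 + 9/62 → 17/62
merge 7/31 + 15/62 → 29/62
merge 8/31 + 17/62 → 33/62
merge 29/62 + 33/62 → 1
L = 3/62 + 5/62 + 9/62 + 17/62 + 29/62 + 33/62 + 1 = 79/31 ≈ 2.548 bits/symbol.

2.548 bits/symbol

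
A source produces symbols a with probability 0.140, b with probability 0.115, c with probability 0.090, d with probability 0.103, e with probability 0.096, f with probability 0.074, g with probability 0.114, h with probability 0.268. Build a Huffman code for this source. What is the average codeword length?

2.896 bits/symbol

Repeatedly combine the two least-probable nodes; the expected code length is the sum of the merged weights.
merge 37/500 + 9/100 → 41/250
merge 12/125 + 103/1000 → 199/1000
merge 57/500 + 23/200 → 229/1000
merge 7/50 + 41/250 → 38/125
merge 199/1000 + 229/1000 → 107/250
merge 67/250 + 38/125 → 143/250
merge 107/250 + 143/250 → 1
L = 41/250 + 199/1000 + 229/1000 + 38/125 + 107/250 + 143/250 + 1 = 362/125 = 2.896 bits/symbol.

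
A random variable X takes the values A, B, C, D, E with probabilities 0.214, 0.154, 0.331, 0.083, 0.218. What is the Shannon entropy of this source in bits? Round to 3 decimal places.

2.197 bits

H = −Σ pᵢ log₂ pᵢ.
−0.214·log₂(0.214) = 0.4760
−0.154·log₂(0.154) = 0.4156
−0.331·log₂(0.331) = 0.5280
−0.083·log₂(0.083) = 0.2980
−0.218·log₂(0.218) = 0.4791
Sum ≈ 2.1967 → 2.197 bits.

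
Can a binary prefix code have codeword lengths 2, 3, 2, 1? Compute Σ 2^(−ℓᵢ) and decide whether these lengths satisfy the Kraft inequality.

With common denominator 2^3 = 8: Σ 2^(−ℓᵢ) = 2/8 + 1/8 + 2/8 + 4/8 = 9/8 = 1.125.
Kraft's inequality requires Σ ≤ 1; here Σ = 1.125 > 1, so no such prefix code exists.

1.125; no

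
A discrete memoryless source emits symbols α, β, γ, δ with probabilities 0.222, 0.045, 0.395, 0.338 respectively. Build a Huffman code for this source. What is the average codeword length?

1.872 bits/symbol

Repeatedly combine the two least-probable nodes; the expected code length is the sum of the merged weights.
merge 9/200 + 111/500 → 267/1000
merge 267/1000 + 169/500 → 121/200
merge 79/200 + 121/200 → 1
L = 267/1000 + 121/200 + 1 = 234/125 = 1.872 bits/symbol.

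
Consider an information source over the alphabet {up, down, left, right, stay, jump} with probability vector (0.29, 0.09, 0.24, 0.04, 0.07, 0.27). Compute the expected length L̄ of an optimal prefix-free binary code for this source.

Repeatedly combine the two least-probable nodes; the expected code length is the sum of the merged weights.
merge 1/25 + 7/100 → 11/100
merge 9/100 + 11/100 → 1/5
merge 1/5 + 6/25 → 11/25
merge 27/100 + 29/100 → 14/25
merge 11/25 + 14/25 → 1
L = 11/100 + 1/5 + 11/25 + 14/25 + 1 = 231/100 = 2.31 bits/symbol.

2.31 bits/symbol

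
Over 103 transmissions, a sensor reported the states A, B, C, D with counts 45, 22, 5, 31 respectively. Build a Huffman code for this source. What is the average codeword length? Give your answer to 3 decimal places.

Probabilities are the counts divided by 103.
Repeatedly combine the two least-probable nodes; the expected code length is the sum of the merged weights.
merge 5/103 + 22/103 → 27/103
merge 27/103 + 31/103 → 58/103
merge 45/103 + 58/103 → 1
L = 27/103 + 58/103 + 1 = 188/103 ≈ 1.825 bits/symbol.

1.825 bits/symbol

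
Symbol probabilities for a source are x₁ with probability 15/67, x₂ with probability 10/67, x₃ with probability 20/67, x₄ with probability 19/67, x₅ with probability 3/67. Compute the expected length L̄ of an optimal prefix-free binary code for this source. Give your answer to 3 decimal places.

2.194 bits/symbol

Repeatedly combine the two least-probable nodes; the expected code length is the sum of the merged weights.
merge 3/67 + 10/67 → 13/67
merge 13/67 + 15/67 → 28/67
merge 19/67 + 20/67 → 39/67
merge 28/67 + 39/67 → 1
L = 13/67 + 28/67 + 39/67 + 1 = 147/67 ≈ 2.194 bits/symbol.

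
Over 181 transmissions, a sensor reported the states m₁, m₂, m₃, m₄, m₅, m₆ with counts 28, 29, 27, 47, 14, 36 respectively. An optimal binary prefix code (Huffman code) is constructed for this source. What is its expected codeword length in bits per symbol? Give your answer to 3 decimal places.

2.541 bits/symbol

Probabilities are the counts divided by 181.
Repeatedly combine the two least-probable nodes; the expected code length is the sum of the merged weights.
merge 14/181 + 27/181 → 41/181
merge 28/181 + 29/181 → 57/181
merge 36/181 + 41/181 → 77/181
merge 47/181 + 57/181 → 104/181
merge 77/181 + 104/181 → 1
L = 41/181 + 57/181 + 77/181 + 104/181 + 1 = 460/181 ≈ 2.541 bits/symbol.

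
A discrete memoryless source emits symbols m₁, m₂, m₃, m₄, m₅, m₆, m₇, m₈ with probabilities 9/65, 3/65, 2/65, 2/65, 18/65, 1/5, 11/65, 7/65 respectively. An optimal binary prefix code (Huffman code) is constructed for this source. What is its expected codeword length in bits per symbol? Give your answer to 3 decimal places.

Repeatedly combine the two least-probable nodes; the expected code length is the sum of the merged weights.
merge 2/65 + 2/65 → 4/65
merge 3/65 + 4/65 → 7/65
merge 7/65 + 7/65 → 14/65
merge 9/65 + 11/65 → 4/13
merge 1/5 + 14/65 → 27/65
merge 18/65 + 4/13 → 38/65
merge 27/65 + 38/65 → 1
L = 4/65 + 7/65 + 14/65 + 4/13 + 27/65 + 38/65 + 1 = 35/13 ≈ 2.692 bits/symbol.

2.692 bits/symbol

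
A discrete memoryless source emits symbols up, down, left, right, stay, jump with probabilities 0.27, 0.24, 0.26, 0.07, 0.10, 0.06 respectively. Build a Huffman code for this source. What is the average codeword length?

Repeatedly combine the two least-probable nodes; the expected code length is the sum of the merged weights.
merge 3/50 + 7/100 → 13/100
merge 1/10 + 13/100 → 23/100
merge 23/100 + 6/25 → 47/100
merge 13/50 + 27/100 → 53/100
merge 47/100 + 53/100 → 1
L = 13/100 + 23/100 + 47/100 + 53/100 + 1 = 59/25 = 2.36 bits/symbol.

2.36 bits/symbol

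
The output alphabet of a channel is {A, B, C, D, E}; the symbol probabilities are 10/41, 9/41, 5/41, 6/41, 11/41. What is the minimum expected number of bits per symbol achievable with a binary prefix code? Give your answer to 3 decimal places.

2.268 bits/symbol

Repeatedly combine the two least-probable nodes; the expected code length is the sum of the merged weights.
merge 5/41 + 6/41 → 11/41
merge 9/41 + 10/41 → 19/41
merge 11/41 + 11/41 → 22/41
merge 19/41 + 22/41 → 1
L = 11/41 + 19/41 + 22/41 + 1 = 93/41 ≈ 2.268 bits/symbol.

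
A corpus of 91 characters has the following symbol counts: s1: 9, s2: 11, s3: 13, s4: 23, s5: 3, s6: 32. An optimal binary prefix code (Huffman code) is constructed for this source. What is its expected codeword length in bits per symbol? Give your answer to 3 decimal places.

Probabilities are the counts divided by 91.
Repeatedly combine the two least-probable nodes; the expected code length is the sum of the merged weights.
merge 3/91 + 9/91 → 12/91
merge 11/91 + 12/91 → 23/91
merge 1/7 + 23/91 → 36/91
merge 23/91 + 32/91 → 55/91
merge 36/91 + 55/91 → 1
L = 12/91 + 23/91 + 36/91 + 55/91 + 1 = 31/13 ≈ 2.385 bits/symbol.

2.385 bits/symbol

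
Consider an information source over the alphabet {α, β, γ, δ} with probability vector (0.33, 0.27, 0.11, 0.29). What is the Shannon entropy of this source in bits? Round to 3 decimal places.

1.906 bits

H = −Σ pᵢ log₂ pᵢ.
−0.33·log₂(0.33) = 0.5278
−0.27·log₂(0.27) = 0.5100
−0.11·log₂(0.11) = 0.3503
−0.29·log₂(0.29) = 0.5179
Sum ≈ 1.9060 → 1.906 bits.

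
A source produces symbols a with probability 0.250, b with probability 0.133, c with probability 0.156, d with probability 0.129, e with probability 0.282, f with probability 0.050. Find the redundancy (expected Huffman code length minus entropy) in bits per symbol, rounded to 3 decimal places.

Entropy H = −Σ p log₂ p ≈ 2.4175 bits.
Huffman merges: 1/20+129/1000→179/1000; 133/1000+39/250→289/1000; 179/1000+1/4→429/1000; 141/500+289/1000→571/1000; 429/1000+571/1000→1. L = 617/250 ≈ 2.4680.
L − H = 2.4680 − 2.4175 = 0.051 bits.

0.051 bits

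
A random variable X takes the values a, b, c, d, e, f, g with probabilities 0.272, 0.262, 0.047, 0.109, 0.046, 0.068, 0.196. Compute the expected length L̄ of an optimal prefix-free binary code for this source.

2.524 bits/symbol

Repeatedly combine the two least-probable nodes; the expected code length is the sum of the merged weights.
merge 23/500 + 47/1000 → 93/1000
merge 17/250 + 93/1000 → 161/1000
merge 109/1000 + 161/1000 → 27/100
merge 49/250 + 131/500 → 229/500
merge 27/100 + 34/125 → 271/500
merge 229/500 + 271/500 → 1
L = 93/1000 + 161/1000 + 27/100 + 229/500 + 271/500 + 1 = 631/250 = 2.524 bits/symbol.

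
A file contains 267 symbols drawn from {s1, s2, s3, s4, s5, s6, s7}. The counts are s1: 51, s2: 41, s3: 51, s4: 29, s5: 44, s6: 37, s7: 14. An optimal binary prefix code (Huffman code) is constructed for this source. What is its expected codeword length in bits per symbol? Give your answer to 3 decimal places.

2.779 bits/symbol

Probabilities are the counts divided by 267.
Repeatedly combine the two least-probable nodes; the expected code length is the sum of the merged weights.
merge 14/267 + 29/267 → 43/267
merge 37/267 + 41/267 → 26/89
merge 43/267 + 44/267 → 29/89
merge 17/89 + 17/89 → 34/89
merge 26/89 + 29/89 → 55/89
merge 34/89 + 55/89 → 1
L = 43/267 + 26/89 + 29/89 + 34/89 + 55/89 + 1 = 742/267 ≈ 2.779 bits/symbol.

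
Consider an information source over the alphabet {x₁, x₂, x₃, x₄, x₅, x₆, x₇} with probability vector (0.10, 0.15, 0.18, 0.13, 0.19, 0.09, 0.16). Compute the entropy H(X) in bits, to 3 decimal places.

2.762 bits

H = −Σ pᵢ log₂ pᵢ.
−0.10·log₂(0.10) = 0.3322
−0.15·log₂(0.15) = 0.4105
−0.18·log₂(0.18) = 0.4453
−0.13·log₂(0.13) = 0.3826
−0.19·log₂(0.19) = 0.4552
−0.09·log₂(0.09) = 0.3127
−0.16·log₂(0.16) = 0.4230
Sum ≈ 2.7616 → 2.762 bits.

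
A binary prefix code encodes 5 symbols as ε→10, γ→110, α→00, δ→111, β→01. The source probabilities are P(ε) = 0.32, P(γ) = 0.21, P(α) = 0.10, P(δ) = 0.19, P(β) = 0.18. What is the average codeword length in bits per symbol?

2.4 bits/symbol

L̄ = Σ pᵢ·ℓᵢ = 0.32·2 + 0.21·3 + 0.10·2 + 0.19·3 + 0.18·2 = 2.4 bits/symbol.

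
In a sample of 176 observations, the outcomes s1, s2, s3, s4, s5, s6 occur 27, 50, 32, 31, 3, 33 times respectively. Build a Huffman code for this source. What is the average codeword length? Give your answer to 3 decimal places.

Probabilities are the counts divided by 176.
Repeatedly combine the two least-probable nodes; the expected code length is the sum of the merged weights.
merge 3/176 + 27/176 → 15/88
merge 15/88 + 31/176 → 61/176
merge 2/11 + 3/16 → 65/176
merge 25/88 + 61/176 → 111/176
merge 65/176 + 111/176 → 1
L = 15/88 + 61/176 + 65/176 + 111/176 + 1 = 443/176 ≈ 2.517 bits/symbol.

2.517 bits/symbol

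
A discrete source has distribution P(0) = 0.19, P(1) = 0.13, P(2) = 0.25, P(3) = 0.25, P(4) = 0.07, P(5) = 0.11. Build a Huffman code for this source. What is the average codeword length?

Repeatedly combine the two least-probable nodes; the expected code length is the sum of the merged weights.
merge 7/100 + 11/100 → 9/50
merge 13/100 + 9/50 → 31/100
merge 19/100 + 1/4 → 11/25
merge 1/4 + 31/100 → 14/25
merge 11/25 + 14/25 → 1
L = 9/50 + 31/100 + 11/25 + 14/25 + 1 = 249/100 = 2.49 bits/symbol.

2.49 bits/symbol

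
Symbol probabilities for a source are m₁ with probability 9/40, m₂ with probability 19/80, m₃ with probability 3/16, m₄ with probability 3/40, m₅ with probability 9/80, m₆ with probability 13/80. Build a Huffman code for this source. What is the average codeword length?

Repeatedly combine the two least-probable nodes; the expected code length is the sum of the merged weights.
merge 3/40 + 9/80 → 3/16
merge 13/80 + 3/16 → 7/20
merge 3/16 + 9/40 → 33/80
merge 19/80 + 7/20 → 47/80
merge 33/80 + 47/80 → 1
L = 3/16 + 7/20 + 33/80 + 47/80 + 1 = 203/80 = 2.5375 bits/symbol.

2.5375 bits/symbol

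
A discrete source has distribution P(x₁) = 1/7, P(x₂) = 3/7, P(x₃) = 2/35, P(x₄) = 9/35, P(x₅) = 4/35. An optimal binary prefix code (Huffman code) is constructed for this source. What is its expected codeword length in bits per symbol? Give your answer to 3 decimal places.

Repeatedly combine the two least-probable nodes; the expected code length is the sum of the merged weights.
merge 2/35 + 4/35 → 6/35
merge 1/7 + 6/35 → 11/35
merge 9/35 + 11/35 → 4/7
merge 3/7 + 4/7 → 1
L = 6/35 + 11/35 + 4/7 + 1 = 72/35 ≈ 2.057 bits/symbol.

2.057 bits/symbol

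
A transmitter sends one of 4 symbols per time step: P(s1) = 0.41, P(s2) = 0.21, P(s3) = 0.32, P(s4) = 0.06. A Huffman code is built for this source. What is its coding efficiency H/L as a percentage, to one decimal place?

95.1%

Entropy H = −Σ p log₂ p ≈ 1.7698 bits.
Huffman merges: 3/50+21/100→27/100; 27/100+8/25→59/100; 41/100+59/100→1. L = 93/50 ≈ 1.8600.
Efficiency = H/L = 1.7698/1.8600 = 95.1%.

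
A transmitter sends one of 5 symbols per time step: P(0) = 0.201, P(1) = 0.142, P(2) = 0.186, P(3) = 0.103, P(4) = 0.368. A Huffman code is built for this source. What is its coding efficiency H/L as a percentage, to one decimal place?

Entropy H = −Σ p log₂ p ≈ 2.1850 bits.
Huffman merges: 103/1000+71/500→49/200; 93/500+201/1000→387/1000; 49/200+46/125→613/1000; 387/1000+613/1000→1. L = 449/200 ≈ 2.2450.
Efficiency = H/L = 2.1850/2.2450 = 97.3%.

97.3%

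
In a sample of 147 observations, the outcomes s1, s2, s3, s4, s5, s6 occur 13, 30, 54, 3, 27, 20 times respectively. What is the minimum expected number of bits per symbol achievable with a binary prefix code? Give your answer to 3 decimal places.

2.354 bits/symbol

Probabilities are the counts divided by 147.
Repeatedly combine the two least-probable nodes; the expected code length is the sum of the merged weights.
merge 1/49 + 13/147 → 16/147
merge 16/147 + 20/147 → 12/49
merge 9/49 + 10/49 → 19/49
merge 12/49 + 18/49 → 30/49
merge 19/49 + 30/49 → 1
L = 16/147 + 12/49 + 19/49 + 30/49 + 1 = 346/147 ≈ 2.354 bits/symbol.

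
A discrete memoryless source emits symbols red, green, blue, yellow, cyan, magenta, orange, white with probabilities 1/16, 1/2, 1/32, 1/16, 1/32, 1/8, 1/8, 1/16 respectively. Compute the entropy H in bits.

2.3125 bits

Each probability is a power of 1/2, so log₂(1/p) is an integer.
H = Σ p·log₂(1/p) = 1/16·4 + 1/2·1 + 1/32·5 + 1/16·4 + 1/32·5 + 1/8·3 + 1/8·3 + 1/16·4 = 2.3125 bits.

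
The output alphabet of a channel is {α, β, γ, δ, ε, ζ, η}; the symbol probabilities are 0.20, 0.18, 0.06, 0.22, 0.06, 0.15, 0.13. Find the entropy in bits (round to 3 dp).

H = −Σ pᵢ log₂ pᵢ.
−0.20·log₂(0.20) = 0.4644
−0.18·log₂(0.18) = 0.4453
−0.06·log₂(0.06) = 0.2435
−0.22·log₂(0.22) = 0.4806
−0.06·log₂(0.06) = 0.2435
−0.15·log₂(0.15) = 0.4105
−0.13·log₂(0.13) = 0.3826
Sum ≈ 2.6705 → 2.671 bits.

2.671 bits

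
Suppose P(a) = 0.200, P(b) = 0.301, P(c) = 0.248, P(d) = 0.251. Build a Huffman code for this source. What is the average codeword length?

Repeatedly combine the two least-probable nodes; the expected code length is the sum of the merged weights.
merge 1/5 + 31/125 → 56/125
merge 251/1000 + 301/1000 → 69/125
merge 56/125 + 69/125 → 1
L = 56/125 + 69/125 + 1 = 2 bits/symbol.

2 bits/symbol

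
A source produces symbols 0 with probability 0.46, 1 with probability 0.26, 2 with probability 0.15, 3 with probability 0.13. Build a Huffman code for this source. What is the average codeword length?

1.82 bits/symbol

Repeatedly combine the two least-probable nodes; the expected code length is the sum of the merged weights.
merge 13/100 + 3/20 → 7/25
merge 13/50 + 7/25 → 27/50
merge 23/50 + 27/50 → 1
L = 7/25 + 27/50 + 1 = 91/50 = 1.82 bits/symbol.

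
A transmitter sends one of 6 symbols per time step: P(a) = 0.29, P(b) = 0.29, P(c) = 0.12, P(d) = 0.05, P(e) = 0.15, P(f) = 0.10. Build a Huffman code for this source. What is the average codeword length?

Repeatedly combine the two least-probable nodes; the expected code length is the sum of the merged weights.
merge 1/20 + 1/10 → 3/20
merge 3/25 + 3/20 → 27/100
merge 3/20 + 27/100 → 21/50
merge 29/100 + 29/100 → 29/50
merge 21/50 + 29/50 → 1
L = 3/20 + 27/100 + 21/50 + 29/50 + 1 = 121/50 = 2.42 bits/symbol.

2.42 bits/symbol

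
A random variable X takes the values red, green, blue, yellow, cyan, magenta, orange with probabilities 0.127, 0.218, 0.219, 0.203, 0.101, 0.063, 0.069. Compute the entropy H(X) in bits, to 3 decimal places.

2.655 bits

H = −Σ pᵢ log₂ pᵢ.
−0.127·log₂(0.127) = 0.3781
−0.218·log₂(0.218) = 0.4791
−0.219·log₂(0.219) = 0.4798
−0.203·log₂(0.203) = 0.4670
−0.101·log₂(0.101) = 0.3341
−0.063·log₂(0.063) = 0.2513
−0.069·log₂(0.069) = 0.2662
Sum ≈ 2.6555 → 2.655 bits.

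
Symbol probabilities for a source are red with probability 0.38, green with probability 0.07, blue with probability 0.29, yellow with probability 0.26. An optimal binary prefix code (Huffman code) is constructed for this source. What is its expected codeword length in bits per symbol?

Repeatedly combine the two least-probable nodes; the expected code length is the sum of the merged weights.
merge 7/100 + 13/50 → 33/100
merge 29/100 + 33/100 → 31/50
merge 19/50 + 31/50 → 1
L = 33/100 + 31/50 + 1 = 39/20 = 1.95 bits/symbol.

1.95 bits/symbol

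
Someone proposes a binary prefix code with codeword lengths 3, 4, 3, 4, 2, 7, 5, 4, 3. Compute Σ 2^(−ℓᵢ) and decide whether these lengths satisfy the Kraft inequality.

0.8515625; yes

With common denominator 2^7 = 128: Σ 2^(−ℓᵢ) = 16/128 + 8/128 + 16/128 + 8/128 + 32/128 + 1/128 + 4/128 + 8/128 + 16/128 = 109/128 = 0.8515625.
Kraft's inequality requires Σ ≤ 1; here Σ = 0.8515625 ≤ 1, so such a prefix code exists.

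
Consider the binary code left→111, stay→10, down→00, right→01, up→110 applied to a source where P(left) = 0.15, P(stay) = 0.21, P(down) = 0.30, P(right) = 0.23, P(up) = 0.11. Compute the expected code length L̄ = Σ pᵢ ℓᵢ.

L̄ = Σ pᵢ·ℓᵢ = 0.15·3 + 0.21·2 + 0.30·2 + 0.23·2 + 0.11·3 = 2.26 bits/symbol.

2.26 bits/symbol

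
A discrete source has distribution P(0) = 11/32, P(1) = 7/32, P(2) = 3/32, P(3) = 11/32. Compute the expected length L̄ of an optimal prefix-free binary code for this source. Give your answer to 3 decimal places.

1.969 bits/symbol

Repeatedly combine the two least-probable nodes; the expected code length is the sum of the merged weights.
merge 3/32 + 7/32 → 5/16
merge 5/16 + 11/32 → 21/32
merge 11/32 + 21/32 → 1
L = 5/16 + 21/32 + 1 = 63/32 ≈ 1.969 bits/symbol.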